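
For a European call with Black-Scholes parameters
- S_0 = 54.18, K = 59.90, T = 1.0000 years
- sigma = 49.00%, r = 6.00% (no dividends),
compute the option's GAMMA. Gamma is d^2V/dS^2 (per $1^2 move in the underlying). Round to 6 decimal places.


d1 = 0.1626231256; d2 = -0.3273768744
phi(d1) = 0.3937017352; exp(-qT) = 1.0000000000; exp(-rT) = 0.9417645336
Gamma = exp(-qT) * phi(d1) / (S * sigma * sqrt(T)) = 1.0000000000 * 0.3937017352 / (54.1800 * 0.4900 * 1.0000000000) = 0.014830

Answer: Gamma = 0.014830


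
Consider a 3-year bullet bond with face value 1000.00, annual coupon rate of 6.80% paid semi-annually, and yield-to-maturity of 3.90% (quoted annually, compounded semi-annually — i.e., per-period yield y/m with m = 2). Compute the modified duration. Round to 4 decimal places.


Answer: Modified duration = 2.7214

Derivation:
Coupon per period c = face * coupon_rate / m = 34.000000
Periods per year m = 2; per-period yield y/m = 0.019500
Number of cashflows N = 6
Cashflows (t years, CF_t, discount factor 1/(1+y/m)^(m*t), PV):
  t = 0.5000: CF_t = 34.000000, DF = 0.980873, PV = 33.349681
  t = 1.0000: CF_t = 34.000000, DF = 0.962112, PV = 32.711801
  t = 1.5000: CF_t = 34.000000, DF = 0.943709, PV = 32.086122
  t = 2.0000: CF_t = 34.000000, DF = 0.925659, PV = 31.472410
  t = 2.5000: CF_t = 34.000000, DF = 0.907954, PV = 30.870436
  t = 3.0000: CF_t = 1034.000000, DF = 0.890588, PV = 920.867526
Price P = sum_t PV_t = 1081.357976
First compute Macaulay numerator sum_t t * PV_t:
  t * PV_t at t = 0.5000: 16.674841
  t * PV_t at t = 1.0000: 32.711801
  t * PV_t at t = 1.5000: 48.129183
  t * PV_t at t = 2.0000: 62.944819
  t * PV_t at t = 2.5000: 77.176091
  t * PV_t at t = 3.0000: 2762.602578
Macaulay duration D = 3000.239313 / 1081.357976 = 2.774511
Modified duration = D / (1 + y/m) = 2.774511 / (1 + 0.019500) = 2.721443


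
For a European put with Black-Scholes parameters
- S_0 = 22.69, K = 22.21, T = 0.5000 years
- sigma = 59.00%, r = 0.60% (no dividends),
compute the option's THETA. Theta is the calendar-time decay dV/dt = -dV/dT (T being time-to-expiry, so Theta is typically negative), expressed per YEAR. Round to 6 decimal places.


Answer: Theta = -3.569796

Derivation:
d1 = 0.2670386623; d2 = -0.1501543386
phi(d1) = 0.3849686576; exp(-qT) = 1.0000000000; exp(-rT) = 0.9970044955
Theta = -S*exp(-qT)*phi(d1)*sigma/(2*sqrt(T)) + r*K*exp(-rT)*N(-d2) - q*S*exp(-qT)*N(-d1)
N(-d1) = 0.3947196967; N(-d2) = 0.5596785750; sqrt(T) = 0.7071067812
Term 1 = -22.6900 * 1.0000000000 * 0.3849686576 * 0.5900 / (2 * 0.7071067812) = -3.6441553477
Term 2 = 0.0060 * 22.2100 * 0.9970044955 * 0.5596785750 = 0.0743593539
Term 3 = 0 (no dividend yield, q = 0)
Theta = -3.6441553477 + (0.0743593539) + (0.0000000000) = -3.569796


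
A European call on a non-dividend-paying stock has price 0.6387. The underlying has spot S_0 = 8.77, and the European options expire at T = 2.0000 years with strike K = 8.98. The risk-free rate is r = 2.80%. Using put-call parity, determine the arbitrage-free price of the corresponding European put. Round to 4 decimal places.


Put-call parity: C - P = S_0 * exp(-qT) - K * exp(-rT).
S_0 * exp(-qT) = 8.7700 * 1.00000000 = 8.77000000
K * exp(-rT) = 8.9800 * 0.94553914 = 8.49094144
P = C - S*exp(-qT) + K*exp(-rT)
P = 0.6387 - 8.77000000 + 8.49094144 = 0.3596

Answer: Put price = 0.3596


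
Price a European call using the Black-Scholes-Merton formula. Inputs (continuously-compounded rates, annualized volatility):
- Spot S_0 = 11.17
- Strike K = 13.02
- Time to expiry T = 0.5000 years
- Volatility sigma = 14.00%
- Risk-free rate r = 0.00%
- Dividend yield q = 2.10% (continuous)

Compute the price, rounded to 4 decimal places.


Answer: Price = 0.0242

Derivation:
d1 = (ln(S/K) + (r - q + 0.5*sigma^2) * T) / (sigma * sqrt(T)) = -1.60467806
d2 = d1 - sigma * sqrt(T) = -1.70367301
exp(-rT) = 1.00000000; exp(-qT) = 0.98955493
C = S_0 * exp(-qT) * N(d1) - K * exp(-rT) * N(d2)
N(d1) = 0.05428234; N(d2) = 0.04422110
C = 11.1700 * 0.98955493 * 0.05428234 - 13.0200 * 1.00000000 * 0.04422110 = 0.0242


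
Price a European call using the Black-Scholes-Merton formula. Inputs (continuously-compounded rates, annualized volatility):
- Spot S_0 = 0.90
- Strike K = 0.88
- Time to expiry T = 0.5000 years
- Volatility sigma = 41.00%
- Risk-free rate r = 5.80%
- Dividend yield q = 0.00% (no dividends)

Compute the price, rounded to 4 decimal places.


Answer: Price = 0.1253

Derivation:
d1 = (ln(S/K) + (r - q + 0.5*sigma^2) * T) / (sigma * sqrt(T)) = 0.32250228
d2 = d1 - sigma * sqrt(T) = 0.03258850
exp(-rT) = 0.97141646; exp(-qT) = 1.00000000
C = S_0 * exp(-qT) * N(d1) - K * exp(-rT) * N(d2)
N(d1) = 0.62646390; N(d2) = 0.51299863
C = 0.9000 * 1.00000000 * 0.62646390 - 0.8800 * 0.97141646 * 0.51299863 = 0.1253


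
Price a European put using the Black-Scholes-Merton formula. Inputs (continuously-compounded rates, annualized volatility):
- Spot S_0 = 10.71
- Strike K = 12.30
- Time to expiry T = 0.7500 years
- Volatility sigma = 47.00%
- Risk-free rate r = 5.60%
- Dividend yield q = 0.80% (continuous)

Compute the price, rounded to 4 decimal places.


Answer: Price = 2.4397

Derivation:
d1 = (ln(S/K) + (r - q + 0.5*sigma^2) * T) / (sigma * sqrt(T)) = -0.04811386
d2 = d1 - sigma * sqrt(T) = -0.45514580
exp(-rT) = 0.95886978; exp(-qT) = 0.99401796
P = K * exp(-rT) * N(-d2) - S_0 * exp(-qT) * N(-d1)
N(-d1) = 0.51918725; N(-d2) = 0.67549782
P = 12.3000 * 0.95886978 * 0.67549782 - 10.7100 * 0.99401796 * 0.51918725 = 2.4397


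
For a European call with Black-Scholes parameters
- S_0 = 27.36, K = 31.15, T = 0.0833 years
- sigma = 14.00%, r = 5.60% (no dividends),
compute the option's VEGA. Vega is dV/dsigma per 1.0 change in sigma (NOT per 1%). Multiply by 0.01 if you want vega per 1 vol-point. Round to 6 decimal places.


Answer: Vega = 0.027864

Derivation:
d1 = -3.0750303034; d2 = -3.1154367385
phi(d1) = 0.0035286348; exp(-qT) = 1.0000000000; exp(-rT) = 0.9953460633
Vega = S * exp(-qT) * phi(d1) * sqrt(T) = 27.3600 * 1.0000000000 * 0.0035286348 * 0.2886173938 = 0.027864


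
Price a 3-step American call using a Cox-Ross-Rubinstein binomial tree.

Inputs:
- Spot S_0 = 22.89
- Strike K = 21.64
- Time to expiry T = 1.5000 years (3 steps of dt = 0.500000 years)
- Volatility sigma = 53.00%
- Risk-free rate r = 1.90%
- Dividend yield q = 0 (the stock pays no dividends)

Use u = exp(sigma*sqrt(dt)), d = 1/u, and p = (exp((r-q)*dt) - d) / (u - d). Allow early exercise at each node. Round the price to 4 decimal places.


dt = T/N = 0.500000
u = exp(sigma*sqrt(dt)) = 1.454652; d = 1/u = 0.687450
p = (exp((r-q)*dt) - d) / (u - d) = 0.419831
Discount per step: exp(-r*dt) = 0.990545
Stock lattice S(k, i) with i counting down-moves:
  k=0: S(0,0) = 22.8900
  k=1: S(1,0) = 33.2970; S(1,1) = 15.7357
  k=2: S(2,0) = 48.4355; S(2,1) = 22.8900; S(2,2) = 10.8175
  k=3: S(3,0) = 70.4568; S(3,1) = 33.2970; S(3,2) = 15.7357; S(3,3) = 7.4365
Terminal payoffs V(N, i) = max(S_T - K, 0):
  V(3,0) = 48.816811; V(3,1) = 11.656981; V(3,2) = 0.000000; V(3,3) = 0.000000
Backward induction: V(k, i) = exp(-r*dt) * [p * V(k+1, i) + (1-p) * V(k+1, i+1)]; then take max(V_cont, immediate exercise) for American.
  V(2,0) = exp(-r*dt) * [p*48.816811 + (1-p)*11.656981] = 27.000121; exercise = 26.795515; V(2,0) = max -> 27.000121
  V(2,1) = exp(-r*dt) * [p*11.656981 + (1-p)*0.000000] = 4.847694; exercise = 1.250000; V(2,1) = max -> 4.847694
  V(2,2) = exp(-r*dt) * [p*0.000000 + (1-p)*0.000000] = 0.000000; exercise = 0.000000; V(2,2) = max -> 0.000000
  V(1,0) = exp(-r*dt) * [p*27.000121 + (1-p)*4.847694] = 14.014210; exercise = 11.656981; V(1,0) = max -> 14.014210
  V(1,1) = exp(-r*dt) * [p*4.847694 + (1-p)*0.000000] = 2.015971; exercise = 0.000000; V(1,1) = max -> 2.015971
  V(0,0) = exp(-r*dt) * [p*14.014210 + (1-p)*2.015971] = 6.986520; exercise = 1.250000; V(0,0) = max -> 6.986520

Answer: Price = V(0,0) = 6.9865


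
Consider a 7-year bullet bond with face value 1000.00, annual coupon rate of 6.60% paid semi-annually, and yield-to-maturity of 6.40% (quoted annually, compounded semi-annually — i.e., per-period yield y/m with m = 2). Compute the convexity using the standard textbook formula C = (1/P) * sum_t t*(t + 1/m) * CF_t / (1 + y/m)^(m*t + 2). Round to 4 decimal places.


Answer: Convexity = 37.5084

Derivation:
Coupon per period c = face * coupon_rate / m = 33.000000
Periods per year m = 2; per-period yield y/m = 0.032000
Number of cashflows N = 14
Cashflows (t years, CF_t, discount factor 1/(1+y/m)^(m*t), PV):
  t = 0.5000: CF_t = 33.000000, DF = 0.968992, PV = 31.976744
  t = 1.0000: CF_t = 33.000000, DF = 0.938946, PV = 30.985217
  t = 1.5000: CF_t = 33.000000, DF = 0.909831, PV = 30.024435
  t = 2.0000: CF_t = 33.000000, DF = 0.881620, PV = 29.093445
  t = 2.5000: CF_t = 33.000000, DF = 0.854283, PV = 28.191323
  t = 3.0000: CF_t = 33.000000, DF = 0.827793, PV = 27.317173
  t = 3.5000: CF_t = 33.000000, DF = 0.802125, PV = 26.470129
  t = 4.0000: CF_t = 33.000000, DF = 0.777253, PV = 25.649350
  t = 4.5000: CF_t = 33.000000, DF = 0.753152, PV = 24.854021
  t = 5.0000: CF_t = 33.000000, DF = 0.729799, PV = 24.083354
  t = 5.5000: CF_t = 33.000000, DF = 0.707169, PV = 23.336583
  t = 6.0000: CF_t = 33.000000, DF = 0.685241, PV = 22.612968
  t = 6.5000: CF_t = 33.000000, DF = 0.663994, PV = 21.911791
  t = 7.0000: CF_t = 1033.000000, DF = 0.643405, PV = 664.637069
Price P = sum_t PV_t = 1011.143603
Convexity numerator sum_t t*(t + 1/m) * CF_t / (1+y/m)^(m*t + 2):
  t = 0.5000: term = 15.012218
  t = 1.0000: term = 43.640168
  t = 1.5000: term = 84.573968
  t = 2.0000: term = 136.585866
  t = 2.5000: term = 198.525968
  t = 3.0000: term = 269.318174
  t = 3.5000: term = 347.956297
  t = 4.0000: term = 433.500370
  t = 4.5000: term = 525.073122
  t = 5.0000: term = 621.856626
  t = 5.5000: term = 723.089100
  t = 6.0000: term = 828.061866
  t = 6.5000: term = 936.116450
  t = 7.0000: term = 32763.060838
Convexity = (1/P) * sum = 37926.371029 / 1011.143603 = 37.508392


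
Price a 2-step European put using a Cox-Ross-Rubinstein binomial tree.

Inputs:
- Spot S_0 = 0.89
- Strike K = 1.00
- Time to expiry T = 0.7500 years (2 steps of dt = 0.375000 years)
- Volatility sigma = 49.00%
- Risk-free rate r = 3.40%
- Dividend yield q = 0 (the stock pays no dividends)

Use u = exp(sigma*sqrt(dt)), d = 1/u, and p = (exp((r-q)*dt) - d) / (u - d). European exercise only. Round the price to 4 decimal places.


Answer: Price = V(0,0) = 0.2057

Derivation:
dt = T/N = 0.375000
u = exp(sigma*sqrt(dt)) = 1.349943; d = 1/u = 0.740772
p = (exp((r-q)*dt) - d) / (u - d) = 0.446606
Discount per step: exp(-r*dt) = 0.987331
Stock lattice S(k, i) with i counting down-moves:
  k=0: S(0,0) = 0.8900
  k=1: S(1,0) = 1.2014; S(1,1) = 0.6593
  k=2: S(2,0) = 1.6219; S(2,1) = 0.8900; S(2,2) = 0.4884
Terminal payoffs V(N, i) = max(K - S_T, 0):
  V(2,0) = 0.000000; V(2,1) = 0.110000; V(2,2) = 0.511619
Backward induction: V(k, i) = exp(-r*dt) * [p * V(k+1, i) + (1-p) * V(k+1, i+1)].
  V(1,0) = exp(-r*dt) * [p*0.000000 + (1-p)*0.110000] = 0.060102
  V(1,1) = exp(-r*dt) * [p*0.110000 + (1-p)*0.511619] = 0.328044
  V(0,0) = exp(-r*dt) * [p*0.060102 + (1-p)*0.328044] = 0.205739


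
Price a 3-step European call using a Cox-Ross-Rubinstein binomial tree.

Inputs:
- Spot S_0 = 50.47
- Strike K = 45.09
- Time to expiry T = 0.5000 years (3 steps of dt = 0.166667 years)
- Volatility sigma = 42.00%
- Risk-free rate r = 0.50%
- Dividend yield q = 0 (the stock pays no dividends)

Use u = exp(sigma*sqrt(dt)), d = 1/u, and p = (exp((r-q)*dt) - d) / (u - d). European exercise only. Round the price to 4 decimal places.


Answer: Price = V(0,0) = 8.8730

Derivation:
dt = T/N = 0.166667
u = exp(sigma*sqrt(dt)) = 1.187042; d = 1/u = 0.842430
p = (exp((r-q)*dt) - d) / (u - d) = 0.459658
Discount per step: exp(-r*dt) = 0.999167
Stock lattice S(k, i) with i counting down-moves:
  k=0: S(0,0) = 50.4700
  k=1: S(1,0) = 59.9100; S(1,1) = 42.5175
  k=2: S(2,0) = 71.1157; S(2,1) = 50.4700; S(2,2) = 35.8180
  k=3: S(3,0) = 84.4173; S(3,1) = 59.9100; S(3,2) = 42.5175; S(3,3) = 30.1742
Terminal payoffs V(N, i) = max(S_T - K, 0):
  V(3,0) = 39.327265; V(3,1) = 14.819997; V(3,2) = 0.000000; V(3,3) = 0.000000
Backward induction: V(k, i) = exp(-r*dt) * [p * V(k+1, i) + (1-p) * V(k+1, i+1)].
  V(2,0) = exp(-r*dt) * [p*39.327265 + (1-p)*14.819997] = 26.063226
  V(2,1) = exp(-r*dt) * [p*14.819997 + (1-p)*0.000000] = 6.806453
  V(2,2) = exp(-r*dt) * [p*0.000000 + (1-p)*0.000000] = 0.000000
  V(1,0) = exp(-r*dt) * [p*26.063226 + (1-p)*6.806453] = 15.644937
  V(1,1) = exp(-r*dt) * [p*6.806453 + (1-p)*0.000000] = 3.126033
  V(0,0) = exp(-r*dt) * [p*15.644937 + (1-p)*3.126033] = 8.873048


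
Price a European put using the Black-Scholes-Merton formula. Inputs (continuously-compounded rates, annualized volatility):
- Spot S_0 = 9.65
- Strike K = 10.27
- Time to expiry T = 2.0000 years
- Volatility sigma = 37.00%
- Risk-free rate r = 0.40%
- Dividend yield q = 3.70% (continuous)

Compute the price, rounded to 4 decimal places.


Answer: Price = 2.6471

Derivation:
d1 = (ln(S/K) + (r - q + 0.5*sigma^2) * T) / (sigma * sqrt(T)) = 0.01649449
d2 = d1 - sigma * sqrt(T) = -0.50676453
exp(-rT) = 0.99203191; exp(-qT) = 0.92867169
P = K * exp(-rT) * N(-d2) - S_0 * exp(-qT) * N(-d1)
N(-d1) = 0.49341995; N(-d2) = 0.69383998
P = 10.2700 * 0.99203191 * 0.69383998 - 9.6500 * 0.92867169 * 0.49341995 = 2.6471


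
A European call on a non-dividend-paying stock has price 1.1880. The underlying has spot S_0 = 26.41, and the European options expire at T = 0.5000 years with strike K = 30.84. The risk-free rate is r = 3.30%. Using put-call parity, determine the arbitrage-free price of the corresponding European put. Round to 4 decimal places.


Put-call parity: C - P = S_0 * exp(-qT) - K * exp(-rT).
S_0 * exp(-qT) = 26.4100 * 1.00000000 = 26.41000000
K * exp(-rT) = 30.8400 * 0.98363538 = 30.33531510
P = C - S*exp(-qT) + K*exp(-rT)
P = 1.1880 - 26.41000000 + 30.33531510 = 5.1133

Answer: Put price = 5.1133


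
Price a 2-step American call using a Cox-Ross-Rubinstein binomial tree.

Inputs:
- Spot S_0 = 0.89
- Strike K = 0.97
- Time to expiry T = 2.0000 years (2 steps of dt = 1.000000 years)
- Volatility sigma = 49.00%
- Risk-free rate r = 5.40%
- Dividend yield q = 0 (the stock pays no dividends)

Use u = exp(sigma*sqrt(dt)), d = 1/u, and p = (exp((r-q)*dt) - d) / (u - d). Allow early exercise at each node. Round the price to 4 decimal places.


dt = T/N = 1.000000
u = exp(sigma*sqrt(dt)) = 1.632316; d = 1/u = 0.612626
p = (exp((r-q)*dt) - d) / (u - d) = 0.434307
Discount per step: exp(-r*dt) = 0.947432
Stock lattice S(k, i) with i counting down-moves:
  k=0: S(0,0) = 0.8900
  k=1: S(1,0) = 1.4528; S(1,1) = 0.5452
  k=2: S(2,0) = 2.3714; S(2,1) = 0.8900; S(2,2) = 0.3340
Terminal payoffs V(N, i) = max(S_T - K, 0):
  V(2,0) = 1.401366; V(2,1) = 0.000000; V(2,2) = 0.000000
Backward induction: V(k, i) = exp(-r*dt) * [p * V(k+1, i) + (1-p) * V(k+1, i+1)]; then take max(V_cont, immediate exercise) for American.
  V(1,0) = exp(-r*dt) * [p*1.401366 + (1-p)*0.000000] = 0.576629; exercise = 0.482761; V(1,0) = max -> 0.576629
  V(1,1) = exp(-r*dt) * [p*0.000000 + (1-p)*0.000000] = 0.000000; exercise = 0.000000; V(1,1) = max -> 0.000000
  V(0,0) = exp(-r*dt) * [p*0.576629 + (1-p)*0.000000] = 0.237269; exercise = 0.000000; V(0,0) = max -> 0.237269

Answer: Price = V(0,0) = 0.2373


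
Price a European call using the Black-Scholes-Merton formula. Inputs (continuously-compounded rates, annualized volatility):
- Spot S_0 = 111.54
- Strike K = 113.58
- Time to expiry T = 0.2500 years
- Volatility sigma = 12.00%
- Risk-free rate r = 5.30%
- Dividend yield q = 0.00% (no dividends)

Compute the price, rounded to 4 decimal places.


Answer: Price = 2.4123

Derivation:
d1 = (ln(S/K) + (r - q + 0.5*sigma^2) * T) / (sigma * sqrt(T)) = -0.05123606
d2 = d1 - sigma * sqrt(T) = -0.11123606
exp(-rT) = 0.98683739; exp(-qT) = 1.00000000
C = S_0 * exp(-qT) * N(d1) - K * exp(-rT) * N(d2)
N(d1) = 0.47956871; N(d2) = 0.45571458
C = 111.5400 * 1.00000000 * 0.47956871 - 113.5800 * 0.98683739 * 0.45571458 = 2.4123


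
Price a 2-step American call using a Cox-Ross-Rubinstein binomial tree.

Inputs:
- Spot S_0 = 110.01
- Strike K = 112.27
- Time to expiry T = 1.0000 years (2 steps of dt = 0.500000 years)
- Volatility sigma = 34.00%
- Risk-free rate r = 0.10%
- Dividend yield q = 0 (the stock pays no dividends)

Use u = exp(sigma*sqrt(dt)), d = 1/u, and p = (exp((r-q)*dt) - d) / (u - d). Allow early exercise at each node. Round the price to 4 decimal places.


Answer: Price = V(0,0) = 12.7697

Derivation:
dt = T/N = 0.500000
u = exp(sigma*sqrt(dt)) = 1.271778; d = 1/u = 0.786300
p = (exp((r-q)*dt) - d) / (u - d) = 0.441214
Discount per step: exp(-r*dt) = 0.999500
Stock lattice S(k, i) with i counting down-moves:
  k=0: S(0,0) = 110.0100
  k=1: S(1,0) = 139.9084; S(1,1) = 86.5009
  k=2: S(2,0) = 177.9324; S(2,1) = 110.0100; S(2,2) = 68.0157
Terminal payoffs V(N, i) = max(S_T - K, 0):
  V(2,0) = 65.662432; V(2,1) = 0.000000; V(2,2) = 0.000000
Backward induction: V(k, i) = exp(-r*dt) * [p * V(k+1, i) + (1-p) * V(k+1, i+1)]; then take max(V_cont, immediate exercise) for American.
  V(1,0) = exp(-r*dt) * [p*65.662432 + (1-p)*0.000000] = 28.956698; exercise = 27.638352; V(1,0) = max -> 28.956698
  V(1,1) = exp(-r*dt) * [p*0.000000 + (1-p)*0.000000] = 0.000000; exercise = 0.000000; V(1,1) = max -> 0.000000
  V(0,0) = exp(-r*dt) * [p*28.956698 + (1-p)*0.000000] = 12.769712; exercise = 0.000000; V(0,0) = max -> 12.769712


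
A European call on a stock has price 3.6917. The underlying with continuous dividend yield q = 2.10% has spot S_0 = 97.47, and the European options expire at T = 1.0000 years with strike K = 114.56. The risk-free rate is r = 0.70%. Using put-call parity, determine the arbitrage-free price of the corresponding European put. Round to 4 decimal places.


Answer: Put price = 22.0081

Derivation:
Put-call parity: C - P = S_0 * exp(-qT) - K * exp(-rT).
S_0 * exp(-qT) = 97.4700 * 0.97921896 = 95.44447248
K * exp(-rT) = 114.5600 * 0.99302444 = 113.76088018
P = C - S*exp(-qT) + K*exp(-rT)
P = 3.6917 - 95.44447248 + 113.76088018 = 22.0081


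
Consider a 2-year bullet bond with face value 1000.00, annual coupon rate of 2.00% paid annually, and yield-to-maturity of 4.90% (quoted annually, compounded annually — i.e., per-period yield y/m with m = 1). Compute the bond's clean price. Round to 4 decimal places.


Answer: Price = 946.0006

Derivation:
Coupon per period c = face * coupon_rate / m = 20.000000
Periods per year m = 1; per-period yield y/m = 0.049000
Number of cashflows N = 2
Cashflows (t years, CF_t, discount factor 1/(1+y/m)^(m*t), PV):
  t = 1.0000: CF_t = 20.000000, DF = 0.953289, PV = 19.065777
  t = 2.0000: CF_t = 1020.000000, DF = 0.908760, PV = 926.934817
Price P = sum_t PV_t = 946.000594


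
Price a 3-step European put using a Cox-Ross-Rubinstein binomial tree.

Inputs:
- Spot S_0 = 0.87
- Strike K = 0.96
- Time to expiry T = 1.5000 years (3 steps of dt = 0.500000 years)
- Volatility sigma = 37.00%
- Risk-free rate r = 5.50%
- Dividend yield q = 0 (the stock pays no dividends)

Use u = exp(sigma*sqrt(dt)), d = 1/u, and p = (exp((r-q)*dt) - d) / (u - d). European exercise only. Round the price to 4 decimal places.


Answer: Price = V(0,0) = 0.1724

Derivation:
dt = T/N = 0.500000
u = exp(sigma*sqrt(dt)) = 1.299045; d = 1/u = 0.769796
p = (exp((r-q)*dt) - d) / (u - d) = 0.487645
Discount per step: exp(-r*dt) = 0.972875
Stock lattice S(k, i) with i counting down-moves:
  k=0: S(0,0) = 0.8700
  k=1: S(1,0) = 1.1302; S(1,1) = 0.6697
  k=2: S(2,0) = 1.4681; S(2,1) = 0.8700; S(2,2) = 0.5155
  k=3: S(3,0) = 1.9072; S(3,1) = 1.1302; S(3,2) = 0.6697; S(3,3) = 0.3969
Terminal payoffs V(N, i) = max(K - S_T, 0):
  V(3,0) = 0.000000; V(3,1) = 0.000000; V(3,2) = 0.290277; V(3,3) = 0.563132
Backward induction: V(k, i) = exp(-r*dt) * [p * V(k+1, i) + (1-p) * V(k+1, i+1)].
  V(2,0) = exp(-r*dt) * [p*0.000000 + (1-p)*0.000000] = 0.000000
  V(2,1) = exp(-r*dt) * [p*0.000000 + (1-p)*0.290277] = 0.144691
  V(2,2) = exp(-r*dt) * [p*0.290277 + (1-p)*0.563132] = 0.418410
  V(1,0) = exp(-r*dt) * [p*0.000000 + (1-p)*0.144691] = 0.072122
  V(1,1) = exp(-r*dt) * [p*0.144691 + (1-p)*0.418410] = 0.277203
  V(0,0) = exp(-r*dt) * [p*0.072122 + (1-p)*0.277203] = 0.172390


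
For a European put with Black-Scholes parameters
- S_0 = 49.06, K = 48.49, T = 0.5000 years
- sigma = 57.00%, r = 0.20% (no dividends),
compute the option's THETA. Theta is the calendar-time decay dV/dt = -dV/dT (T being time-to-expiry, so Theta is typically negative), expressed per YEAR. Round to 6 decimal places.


d1 = 0.2330014790; d2 = -0.1700493863
phi(d1) = 0.3882587121; exp(-qT) = 1.0000000000; exp(-rT) = 0.9990004998
Theta = -S*exp(-qT)*phi(d1)*sigma/(2*sqrt(T)) + r*K*exp(-rT)*N(-d2) - q*S*exp(-qT)*N(-d1)
N(-d1) = 0.4078801287; N(-d2) = 0.5675143512; sqrt(T) = 0.7071067812
Term 1 = -49.0600 * 1.0000000000 * 0.3882587121 * 0.5700 / (2 * 0.7071067812) = -7.6773017637
Term 2 = 0.0020 * 48.4900 * 0.9990004998 * 0.5675143512 = 0.0549825317
Term 3 = 0 (no dividend yield, q = 0)
Theta = -7.6773017637 + (0.0549825317) + (0.0000000000) = -7.622319

Answer: Theta = -7.622319


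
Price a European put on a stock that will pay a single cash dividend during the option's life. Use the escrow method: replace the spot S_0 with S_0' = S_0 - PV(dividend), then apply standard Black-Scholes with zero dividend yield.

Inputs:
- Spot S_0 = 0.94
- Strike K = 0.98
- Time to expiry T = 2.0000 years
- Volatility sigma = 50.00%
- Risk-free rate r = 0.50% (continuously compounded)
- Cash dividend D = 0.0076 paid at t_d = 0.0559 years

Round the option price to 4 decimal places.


Answer: Price = 0.2822

Derivation:
PV(D) = D * exp(-r * t_d) = 0.0076 * 0.99972054 = 0.00759788
S_0' = S_0 - PV(D) = 0.9400 - 0.00759788 = 0.93240212
d1 = (ln(S_0'/K) + (r + sigma^2/2)*T) / (sigma*sqrt(T)) = 0.29728411
d2 = d1 - sigma*sqrt(T) = -0.40982267
exp(-rT) = 0.99004983
N(-d1) = 0.38312480; N(-d2) = 0.65903198
P = K * exp(-rT) * N(-d2) - S_0' * N(-d1) = 0.9800 * 0.99004983 * 0.65903198 - 0.93240212 * 0.38312480 = 0.2822


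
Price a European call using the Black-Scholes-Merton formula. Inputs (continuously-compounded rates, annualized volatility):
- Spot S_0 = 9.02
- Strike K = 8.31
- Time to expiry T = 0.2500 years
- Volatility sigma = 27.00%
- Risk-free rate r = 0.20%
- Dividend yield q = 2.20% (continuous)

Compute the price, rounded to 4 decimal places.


Answer: Price = 0.8707

Derivation:
d1 = (ln(S/K) + (r - q + 0.5*sigma^2) * T) / (sigma * sqrt(T)) = 0.63775722
d2 = d1 - sigma * sqrt(T) = 0.50275722
exp(-rT) = 0.99950012; exp(-qT) = 0.99451510
C = S_0 * exp(-qT) * N(d1) - K * exp(-rT) * N(d2)
N(d1) = 0.73818414; N(d2) = 0.69243251
C = 9.0200 * 0.99451510 * 0.73818414 - 8.3100 * 0.99950012 * 0.69243251 = 0.8707


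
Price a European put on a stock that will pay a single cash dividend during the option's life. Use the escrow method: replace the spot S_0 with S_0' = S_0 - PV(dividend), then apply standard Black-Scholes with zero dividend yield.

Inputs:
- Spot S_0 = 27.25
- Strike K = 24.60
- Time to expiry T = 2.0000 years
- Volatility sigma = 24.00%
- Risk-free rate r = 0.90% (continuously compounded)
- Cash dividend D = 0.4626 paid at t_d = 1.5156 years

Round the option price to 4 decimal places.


PV(D) = D * exp(-r * t_d) = 0.4626 * 0.98645221 = 0.45633279
S_0' = S_0 - PV(D) = 27.2500 - 0.45633279 = 26.79366721
d1 = (ln(S_0'/K) + (r + sigma^2/2)*T) / (sigma*sqrt(T)) = 0.47440713
d2 = d1 - sigma*sqrt(T) = 0.13499587
exp(-rT) = 0.98216103
N(-d1) = 0.31760481; N(-d2) = 0.44630757
P = K * exp(-rT) * N(-d2) - S_0' * N(-d1) = 24.6000 * 0.98216103 * 0.44630757 - 26.79366721 * 0.31760481 = 2.2735

Answer: Price = 2.2735


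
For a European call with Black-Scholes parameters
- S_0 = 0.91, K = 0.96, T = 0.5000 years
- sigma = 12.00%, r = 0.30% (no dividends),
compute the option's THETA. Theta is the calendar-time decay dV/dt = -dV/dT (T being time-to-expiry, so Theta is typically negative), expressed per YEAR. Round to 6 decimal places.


d1 = -0.5702661210; d2 = -0.6551189348
phi(d1) = 0.3390728637; exp(-qT) = 1.0000000000; exp(-rT) = 0.9985011244
Theta = -S*exp(-qT)*phi(d1)*sigma/(2*sqrt(T)) - r*K*exp(-rT)*N(d2) + q*S*exp(-qT)*N(d1)
N(d1) = 0.2842486078; N(d2) = 0.2561955910; sqrt(T) = 0.7071067812
Term 1 = -0.9100 * 1.0000000000 * 0.3390728637 * 0.1200 / (2 * 0.7071067812) = -0.0261818708
Term 2 = -0.0030 * 0.9600 * 0.9985011244 * 0.2561955910 = -0.0007367374
Term 3 = 0 (no dividend yield, q = 0)
Theta = -0.0261818708 + (-0.0007367374) + (0.0000000000) = -0.026919

Answer: Theta = -0.026919


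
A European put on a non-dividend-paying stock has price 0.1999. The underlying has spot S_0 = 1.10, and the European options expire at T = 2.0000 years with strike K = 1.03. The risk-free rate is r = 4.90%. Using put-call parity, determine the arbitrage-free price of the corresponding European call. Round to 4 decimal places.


Answer: Call price = 0.3661

Derivation:
Put-call parity: C - P = S_0 * exp(-qT) - K * exp(-rT).
S_0 * exp(-qT) = 1.1000 * 1.00000000 = 1.10000000
K * exp(-rT) = 1.0300 * 0.90664890 = 0.93384837
C = P + S*exp(-qT) - K*exp(-rT)
C = 0.1999 + 1.10000000 - 0.93384837 = 0.3661


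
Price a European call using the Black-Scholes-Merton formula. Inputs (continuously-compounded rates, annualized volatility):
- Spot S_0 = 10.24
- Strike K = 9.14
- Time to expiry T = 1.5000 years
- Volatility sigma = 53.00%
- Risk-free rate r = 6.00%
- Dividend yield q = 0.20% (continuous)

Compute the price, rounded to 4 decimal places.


Answer: Price = 3.3976

Derivation:
d1 = (ln(S/K) + (r - q + 0.5*sigma^2) * T) / (sigma * sqrt(T)) = 0.63365717
d2 = d1 - sigma * sqrt(T) = -0.01545761
exp(-rT) = 0.91393119; exp(-qT) = 0.99700450
C = S_0 * exp(-qT) * N(d1) - K * exp(-rT) * N(d2)
N(d1) = 0.73684771; N(d2) = 0.49383355
C = 10.2400 * 0.99700450 * 0.73684771 - 9.1400 * 0.91393119 * 0.49383355 = 3.3976


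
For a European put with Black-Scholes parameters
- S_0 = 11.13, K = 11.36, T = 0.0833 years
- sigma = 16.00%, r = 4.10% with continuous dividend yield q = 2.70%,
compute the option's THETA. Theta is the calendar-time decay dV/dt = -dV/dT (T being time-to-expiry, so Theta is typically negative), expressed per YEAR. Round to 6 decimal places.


Answer: Theta = -1.020800

Derivation:
d1 = -0.3945926423; d2 = -0.4407714253
phi(d1) = 0.3690621541; exp(-qT) = 0.9977534273; exp(-rT) = 0.9965905255
Theta = -S*exp(-qT)*phi(d1)*sigma/(2*sqrt(T)) + r*K*exp(-rT)*N(-d2) - q*S*exp(-qT)*N(-d1)
N(-d1) = 0.6534282278; N(-d2) = 0.6703107589; sqrt(T) = 0.2886173938
Term 1 = -11.1300 * 0.9977534273 * 0.3690621541 * 0.1600 / (2 * 0.2886173938) = -1.1360184666
Term 2 = 0.0410 * 11.3600 * 0.9965905255 * 0.6703107589 = 0.3111394877
Term 3 = -0.0270 * 11.1300 * 0.9977534273 * 0.6534282278 = -0.1959205759
Theta = -1.1360184666 + (0.3111394877) + (-0.1959205759) = -1.020800


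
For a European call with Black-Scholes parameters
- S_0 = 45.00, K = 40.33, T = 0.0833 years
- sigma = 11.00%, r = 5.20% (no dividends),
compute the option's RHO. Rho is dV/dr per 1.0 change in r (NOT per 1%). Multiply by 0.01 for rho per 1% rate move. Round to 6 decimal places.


d1 = 3.6034634699; d2 = 3.5717155566
phi(d1) = 0.0006043162; exp(-qT) = 1.0000000000; exp(-rT) = 0.9956777678
N(d2) = 0.9998226748
Rho = K*T*exp(-rT)*N(d2) = 40.3300 * 0.0833 * 0.9956777678 * 0.9998226748 = 3.344375

Answer: Rho = 3.344375


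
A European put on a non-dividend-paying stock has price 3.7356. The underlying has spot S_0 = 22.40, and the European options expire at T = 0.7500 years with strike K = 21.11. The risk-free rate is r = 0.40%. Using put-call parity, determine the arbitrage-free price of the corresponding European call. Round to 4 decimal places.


Answer: Call price = 5.0888

Derivation:
Put-call parity: C - P = S_0 * exp(-qT) - K * exp(-rT).
S_0 * exp(-qT) = 22.4000 * 1.00000000 = 22.40000000
K * exp(-rT) = 21.1100 * 0.99700450 = 21.04676490
C = P + S*exp(-qT) - K*exp(-rT)
C = 3.7356 + 22.40000000 - 21.04676490 = 5.0888


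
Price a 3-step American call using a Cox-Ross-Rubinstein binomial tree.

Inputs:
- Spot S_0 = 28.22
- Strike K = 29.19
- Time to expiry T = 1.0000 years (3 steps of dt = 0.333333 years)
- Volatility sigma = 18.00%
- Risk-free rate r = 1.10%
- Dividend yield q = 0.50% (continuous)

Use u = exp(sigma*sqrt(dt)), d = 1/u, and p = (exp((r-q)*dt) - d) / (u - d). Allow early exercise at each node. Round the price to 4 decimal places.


Answer: Price = V(0,0) = 1.8067

Derivation:
dt = T/N = 0.333333
u = exp(sigma*sqrt(dt)) = 1.109515; d = 1/u = 0.901295
p = (exp((r-q)*dt) - d) / (u - d) = 0.483657
Discount per step: exp(-r*dt) = 0.996340
Stock lattice S(k, i) with i counting down-moves:
  k=0: S(0,0) = 28.2200
  k=1: S(1,0) = 31.3105; S(1,1) = 25.4345
  k=2: S(2,0) = 34.7395; S(2,1) = 28.2200; S(2,2) = 22.9240
  k=3: S(3,0) = 38.5440; S(3,1) = 31.3105; S(3,2) = 25.4345; S(3,3) = 20.6613
Terminal payoffs V(N, i) = max(S_T - K, 0):
  V(3,0) = 9.353986; V(3,1) = 2.120515; V(3,2) = 0.000000; V(3,3) = 0.000000
Backward induction: V(k, i) = exp(-r*dt) * [p * V(k+1, i) + (1-p) * V(k+1, i+1)]; then take max(V_cont, immediate exercise) for American.
  V(2,0) = exp(-r*dt) * [p*9.353986 + (1-p)*2.120515] = 5.598472; exercise = 5.549489; V(2,0) = max -> 5.598472
  V(2,1) = exp(-r*dt) * [p*2.120515 + (1-p)*0.000000] = 1.021849; exercise = 0.000000; V(2,1) = max -> 1.021849
  V(2,2) = exp(-r*dt) * [p*0.000000 + (1-p)*0.000000] = 0.000000; exercise = 0.000000; V(2,2) = max -> 0.000000
  V(1,0) = exp(-r*dt) * [p*5.598472 + (1-p)*1.021849] = 3.223525; exercise = 2.120515; V(1,0) = max -> 3.223525
  V(1,1) = exp(-r*dt) * [p*1.021849 + (1-p)*0.000000] = 0.492416; exercise = 0.000000; V(1,1) = max -> 0.492416
  V(0,0) = exp(-r*dt) * [p*3.223525 + (1-p)*0.492416] = 1.806701; exercise = 0.000000; V(0,0) = max -> 1.806701


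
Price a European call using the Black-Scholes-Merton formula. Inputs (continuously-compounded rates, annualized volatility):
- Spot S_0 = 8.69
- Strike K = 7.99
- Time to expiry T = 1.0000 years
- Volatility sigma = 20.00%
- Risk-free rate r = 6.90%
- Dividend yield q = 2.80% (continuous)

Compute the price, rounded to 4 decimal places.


d1 = (ln(S/K) + (r - q + 0.5*sigma^2) * T) / (sigma * sqrt(T)) = 0.72491090
d2 = d1 - sigma * sqrt(T) = 0.52491090
exp(-rT) = 0.93332668; exp(-qT) = 0.97238837
C = S_0 * exp(-qT) * N(d1) - K * exp(-rT) * N(d2)
N(d1) = 0.76574665; N(d2) = 0.70017743
C = 8.6900 * 0.97238837 * 0.76574665 - 7.9900 * 0.93332668 * 0.70017743 = 1.2492

Answer: Price = 1.2492


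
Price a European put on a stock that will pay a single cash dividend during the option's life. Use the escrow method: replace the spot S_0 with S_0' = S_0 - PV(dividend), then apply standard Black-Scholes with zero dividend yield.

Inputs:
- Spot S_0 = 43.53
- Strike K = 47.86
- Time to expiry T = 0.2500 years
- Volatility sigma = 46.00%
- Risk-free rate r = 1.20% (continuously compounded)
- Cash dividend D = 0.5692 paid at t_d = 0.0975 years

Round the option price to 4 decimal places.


Answer: Price = 6.9513

Derivation:
PV(D) = D * exp(-r * t_d) = 0.5692 * 0.99883068 = 0.56853443
S_0' = S_0 - PV(D) = 43.5300 - 0.56853443 = 42.96146557
d1 = (ln(S_0'/K) + (r + sigma^2/2)*T) / (sigma*sqrt(T)) = -0.34141964
d2 = d1 - sigma*sqrt(T) = -0.57141964
exp(-rT) = 0.99700450
N(-d1) = 0.63360616; N(-d2) = 0.71614239
P = K * exp(-rT) * N(-d2) - S_0' * N(-d1) = 47.8600 * 0.99700450 * 0.71614239 - 42.96146557 * 0.63360616 = 6.9513


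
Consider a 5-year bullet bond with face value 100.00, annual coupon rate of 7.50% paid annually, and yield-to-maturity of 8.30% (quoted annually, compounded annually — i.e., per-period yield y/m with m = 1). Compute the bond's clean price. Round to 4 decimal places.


Coupon per period c = face * coupon_rate / m = 7.500000
Periods per year m = 1; per-period yield y/m = 0.083000
Number of cashflows N = 5
Cashflows (t years, CF_t, discount factor 1/(1+y/m)^(m*t), PV):
  t = 1.0000: CF_t = 7.500000, DF = 0.923361, PV = 6.925208
  t = 2.0000: CF_t = 7.500000, DF = 0.852596, PV = 6.394467
  t = 3.0000: CF_t = 7.500000, DF = 0.787254, PV = 5.904402
  t = 4.0000: CF_t = 7.500000, DF = 0.726919, PV = 5.451894
  t = 5.0000: CF_t = 107.500000, DF = 0.671209, PV = 72.154958
Price P = sum_t PV_t = 96.830929

Answer: Price = 96.8309


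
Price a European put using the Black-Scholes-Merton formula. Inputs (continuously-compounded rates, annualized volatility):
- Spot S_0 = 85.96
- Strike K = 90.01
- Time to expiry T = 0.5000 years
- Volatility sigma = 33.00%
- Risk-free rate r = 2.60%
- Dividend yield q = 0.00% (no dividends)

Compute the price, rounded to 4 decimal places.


Answer: Price = 9.6427

Derivation:
d1 = (ln(S/K) + (r - q + 0.5*sigma^2) * T) / (sigma * sqrt(T)) = -0.02491460
d2 = d1 - sigma * sqrt(T) = -0.25825984
exp(-rT) = 0.98708414; exp(-qT) = 1.00000000
P = K * exp(-rT) * N(-d2) - S_0 * exp(-qT) * N(-d1)
N(-d1) = 0.50993846; N(-d2) = 0.60189681
P = 90.0100 * 0.98708414 * 0.60189681 - 85.9600 * 1.00000000 * 0.50993846 = 9.6427


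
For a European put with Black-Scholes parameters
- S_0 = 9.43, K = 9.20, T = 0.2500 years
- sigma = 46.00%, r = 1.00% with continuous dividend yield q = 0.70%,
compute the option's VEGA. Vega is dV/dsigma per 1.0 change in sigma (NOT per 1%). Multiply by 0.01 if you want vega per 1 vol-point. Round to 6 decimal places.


Answer: Vega = 1.830535

Derivation:
d1 = 0.2256200547; d2 = -0.0043799453
phi(d1) = 0.3889164508; exp(-qT) = 0.9982515304; exp(-rT) = 0.9975031224
Vega = S * exp(-qT) * phi(d1) * sqrt(T) = 9.4300 * 0.9982515304 * 0.3889164508 * 0.5000000000 = 1.830535


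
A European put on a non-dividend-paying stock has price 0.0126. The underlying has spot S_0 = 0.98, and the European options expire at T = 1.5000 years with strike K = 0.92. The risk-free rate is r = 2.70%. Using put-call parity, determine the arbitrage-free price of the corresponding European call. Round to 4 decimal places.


Put-call parity: C - P = S_0 * exp(-qT) - K * exp(-rT).
S_0 * exp(-qT) = 0.9800 * 1.00000000 = 0.98000000
K * exp(-rT) = 0.9200 * 0.96030916 = 0.88348443
C = P + S*exp(-qT) - K*exp(-rT)
C = 0.0126 + 0.98000000 - 0.88348443 = 0.1091

Answer: Call price = 0.1091


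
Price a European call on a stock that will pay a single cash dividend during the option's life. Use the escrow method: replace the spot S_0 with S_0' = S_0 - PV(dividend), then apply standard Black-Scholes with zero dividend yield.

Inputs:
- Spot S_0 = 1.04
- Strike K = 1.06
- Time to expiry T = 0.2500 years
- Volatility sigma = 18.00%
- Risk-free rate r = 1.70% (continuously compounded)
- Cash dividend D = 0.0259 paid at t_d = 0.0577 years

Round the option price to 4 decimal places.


Answer: Price = 0.0201

Derivation:
PV(D) = D * exp(-r * t_d) = 0.0259 * 0.99901958 = 0.02587461
S_0' = S_0 - PV(D) = 1.0400 - 0.02587461 = 1.01412539
d1 = (ln(S_0'/K) + (r + sigma^2/2)*T) / (sigma*sqrt(T)) = -0.39935943
d2 = d1 - sigma*sqrt(T) = -0.48935943
exp(-rT) = 0.99575902
N(d1) = 0.34481419; N(d2) = 0.31229363
C = S_0' * N(d1) - K * exp(-rT) * N(d2) = 1.01412539 * 0.34481419 - 1.0600 * 0.99575902 * 0.31229363 = 0.0201


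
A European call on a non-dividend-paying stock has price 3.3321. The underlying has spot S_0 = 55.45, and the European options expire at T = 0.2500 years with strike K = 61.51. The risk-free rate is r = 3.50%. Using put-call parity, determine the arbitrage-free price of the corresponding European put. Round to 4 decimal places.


Answer: Put price = 8.8562

Derivation:
Put-call parity: C - P = S_0 * exp(-qT) - K * exp(-rT).
S_0 * exp(-qT) = 55.4500 * 1.00000000 = 55.45000000
K * exp(-rT) = 61.5100 * 0.99128817 = 60.97413533
P = C - S*exp(-qT) + K*exp(-rT)
P = 3.3321 - 55.45000000 + 60.97413533 = 8.8562


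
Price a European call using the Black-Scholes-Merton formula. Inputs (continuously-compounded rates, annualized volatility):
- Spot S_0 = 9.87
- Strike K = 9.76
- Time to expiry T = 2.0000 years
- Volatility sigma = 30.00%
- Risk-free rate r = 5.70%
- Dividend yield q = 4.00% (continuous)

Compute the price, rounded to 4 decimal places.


d1 = (ln(S/K) + (r - q + 0.5*sigma^2) * T) / (sigma * sqrt(T)) = 0.31868702
d2 = d1 - sigma * sqrt(T) = -0.10557705
exp(-rT) = 0.89225796; exp(-qT) = 0.92311635
C = S_0 * exp(-qT) * N(d1) - K * exp(-rT) * N(d2)
N(d1) = 0.62501807; N(d2) = 0.45795897
C = 9.8700 * 0.92311635 * 0.62501807 - 9.7600 * 0.89225796 * 0.45795897 = 1.7065

Answer: Price = 1.7065


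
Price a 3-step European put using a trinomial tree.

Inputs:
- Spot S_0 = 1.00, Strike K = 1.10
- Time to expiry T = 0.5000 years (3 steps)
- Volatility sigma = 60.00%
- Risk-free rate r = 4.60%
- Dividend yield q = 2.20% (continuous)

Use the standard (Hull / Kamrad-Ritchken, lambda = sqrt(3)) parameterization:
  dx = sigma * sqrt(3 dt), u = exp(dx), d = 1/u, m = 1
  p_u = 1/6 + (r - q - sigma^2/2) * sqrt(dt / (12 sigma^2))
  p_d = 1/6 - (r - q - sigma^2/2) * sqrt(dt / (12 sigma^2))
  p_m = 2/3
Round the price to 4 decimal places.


dt = T/N = 0.166667; dx = sigma*sqrt(3*dt) = 0.424264
u = exp(dx) = 1.528465; d = 1/u = 0.654251
p_u = 0.136025, p_m = 0.666667, p_d = 0.197308
Discount per step: exp(-r*dt) = 0.992363
Stock lattice S(k, j) with j the centered position index:
  k=0: S(0,+0) = 1.0000
  k=1: S(1,-1) = 0.6543; S(1,+0) = 1.0000; S(1,+1) = 1.5285
  k=2: S(2,-2) = 0.4280; S(2,-1) = 0.6543; S(2,+0) = 1.0000; S(2,+1) = 1.5285; S(2,+2) = 2.3362
  k=3: S(3,-3) = 0.2800; S(3,-2) = 0.4280; S(3,-1) = 0.6543; S(3,+0) = 1.0000; S(3,+1) = 1.5285; S(3,+2) = 2.3362; S(3,+3) = 3.5708
Terminal payoffs V(N, j) = max(K - S_T, 0):
  V(3,-3) = 0.819951; V(3,-2) = 0.671956; V(3,-1) = 0.445749; V(3,+0) = 0.100000; V(3,+1) = 0.000000; V(3,+2) = 0.000000; V(3,+3) = 0.000000
Backward induction: V(k, j) = exp(-r*dt) * [p_u * V(k+1, j+1) + p_m * V(k+1, j) + p_d * V(k+1, j-1)]
  V(2,-2) = exp(-r*dt) * [p_u*0.445749 + p_m*0.671956 + p_d*0.819951] = 0.665266
  V(2,-1) = exp(-r*dt) * [p_u*0.100000 + p_m*0.445749 + p_d*0.671956] = 0.439965
  V(2,+0) = exp(-r*dt) * [p_u*0.000000 + p_m*0.100000 + p_d*0.445749] = 0.153436
  V(2,+1) = exp(-r*dt) * [p_u*0.000000 + p_m*0.000000 + p_d*0.100000] = 0.019580
  V(2,+2) = exp(-r*dt) * [p_u*0.000000 + p_m*0.000000 + p_d*0.000000] = 0.000000
  V(1,-1) = exp(-r*dt) * [p_u*0.153436 + p_m*0.439965 + p_d*0.665266] = 0.442041
  V(1,+0) = exp(-r*dt) * [p_u*0.019580 + p_m*0.153436 + p_d*0.439965] = 0.190298
  V(1,+1) = exp(-r*dt) * [p_u*0.000000 + p_m*0.019580 + p_d*0.153436] = 0.042997
  V(0,+0) = exp(-r*dt) * [p_u*0.042997 + p_m*0.190298 + p_d*0.442041] = 0.218252

Answer: Price = V(0,0) = 0.2183


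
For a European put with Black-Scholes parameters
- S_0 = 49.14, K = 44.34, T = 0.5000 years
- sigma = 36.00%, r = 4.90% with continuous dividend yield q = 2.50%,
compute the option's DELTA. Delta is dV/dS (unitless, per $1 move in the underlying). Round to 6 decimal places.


Answer: Delta = -0.278066

Derivation:
d1 = 0.5782018549; d2 = 0.3236434137
phi(d1) = 0.3375312347; exp(-qT) = 0.9875778005; exp(-rT) = 0.9757976889
N(-d1) = 0.2815639233
Delta = -exp(-qT) * N(-d1) = -0.9875778005 * 0.2815639233 = -0.278066


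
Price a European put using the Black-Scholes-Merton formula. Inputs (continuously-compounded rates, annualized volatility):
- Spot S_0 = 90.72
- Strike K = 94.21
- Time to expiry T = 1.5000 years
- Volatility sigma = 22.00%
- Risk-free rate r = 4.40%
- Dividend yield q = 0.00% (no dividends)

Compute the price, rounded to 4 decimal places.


Answer: Price = 8.3757

Derivation:
d1 = (ln(S/K) + (r - q + 0.5*sigma^2) * T) / (sigma * sqrt(T)) = 0.23957311
d2 = d1 - sigma * sqrt(T) = -0.02987076
exp(-rT) = 0.93613086; exp(-qT) = 1.00000000
P = K * exp(-rT) * N(-d2) - S_0 * exp(-qT) * N(-d1)
N(-d1) = 0.40533061; N(-d2) = 0.51191494
P = 94.2100 * 0.93613086 * 0.51191494 - 90.7200 * 1.00000000 * 0.40533061 = 8.3757


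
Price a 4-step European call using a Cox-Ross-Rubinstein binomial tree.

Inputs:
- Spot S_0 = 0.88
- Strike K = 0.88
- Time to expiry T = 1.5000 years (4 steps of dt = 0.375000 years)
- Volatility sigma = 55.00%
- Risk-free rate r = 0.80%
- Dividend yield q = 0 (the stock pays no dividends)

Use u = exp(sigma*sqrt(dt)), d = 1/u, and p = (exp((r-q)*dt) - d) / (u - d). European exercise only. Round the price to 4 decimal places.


dt = T/N = 0.375000
u = exp(sigma*sqrt(dt)) = 1.400466; d = 1/u = 0.714048
p = (exp((r-q)*dt) - d) / (u - d) = 0.420963
Discount per step: exp(-r*dt) = 0.997004
Stock lattice S(k, i) with i counting down-moves:
  k=0: S(0,0) = 0.8800
  k=1: S(1,0) = 1.2324; S(1,1) = 0.6284
  k=2: S(2,0) = 1.7259; S(2,1) = 0.8800; S(2,2) = 0.4487
  k=3: S(3,0) = 2.4171; S(3,1) = 1.2324; S(3,2) = 0.6284; S(3,3) = 0.3204
  k=4: S(4,0) = 3.3851; S(4,1) = 1.7259; S(4,2) = 0.8800; S(4,3) = 0.4487; S(4,4) = 0.2288
Terminal payoffs V(N, i) = max(S_T - K, 0):
  V(4,0) = 2.505109; V(4,1) = 0.845948; V(4,2) = 0.000000; V(4,3) = 0.000000; V(4,4) = 0.000000
Backward induction: V(k, i) = exp(-r*dt) * [p * V(k+1, i) + (1-p) * V(k+1, i+1)].
  V(3,0) = exp(-r*dt) * [p*2.505109 + (1-p)*0.845948] = 1.539767
  V(3,1) = exp(-r*dt) * [p*0.845948 + (1-p)*0.000000] = 0.355046
  V(3,2) = exp(-r*dt) * [p*0.000000 + (1-p)*0.000000] = 0.000000
  V(3,3) = exp(-r*dt) * [p*0.000000 + (1-p)*0.000000] = 0.000000
  V(2,0) = exp(-r*dt) * [p*1.539767 + (1-p)*0.355046] = 0.851212
  V(2,1) = exp(-r*dt) * [p*0.355046 + (1-p)*0.000000] = 0.149013
  V(2,2) = exp(-r*dt) * [p*0.000000 + (1-p)*0.000000] = 0.000000
  V(1,0) = exp(-r*dt) * [p*0.851212 + (1-p)*0.149013] = 0.443281
  V(1,1) = exp(-r*dt) * [p*0.149013 + (1-p)*0.000000] = 0.062541
  V(0,0) = exp(-r*dt) * [p*0.443281 + (1-p)*0.062541] = 0.222151

Answer: Price = V(0,0) = 0.2222
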